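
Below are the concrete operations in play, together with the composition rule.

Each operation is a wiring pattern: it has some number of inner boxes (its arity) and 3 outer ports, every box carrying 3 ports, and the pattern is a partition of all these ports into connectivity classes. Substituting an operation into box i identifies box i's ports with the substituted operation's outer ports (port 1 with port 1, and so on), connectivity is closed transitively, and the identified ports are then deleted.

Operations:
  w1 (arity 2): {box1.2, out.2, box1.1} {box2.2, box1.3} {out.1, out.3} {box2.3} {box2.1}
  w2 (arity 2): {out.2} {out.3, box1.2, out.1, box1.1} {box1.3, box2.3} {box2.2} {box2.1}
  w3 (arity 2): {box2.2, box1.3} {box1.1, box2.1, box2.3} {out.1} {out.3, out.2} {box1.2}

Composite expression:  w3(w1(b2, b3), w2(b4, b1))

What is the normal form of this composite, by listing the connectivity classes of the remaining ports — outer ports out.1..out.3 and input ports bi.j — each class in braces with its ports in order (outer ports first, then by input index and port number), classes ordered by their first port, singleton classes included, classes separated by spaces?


{out.1} {out.2, out.3} {b1.1} {b1.2} {b1.3, b4.3} {b2.1, b2.2} {b2.3, b3.2} {b3.1} {b3.3} {b4.1, b4.2}

Connectivity passes through glued w3-boundaries; trace each wire chain.
through w1, on inputs (b2, b3): {out.1, out.3} {out.2, b2.1, b2.2} {b2.3, b3.2} {b3.1} {b3.3} (out.j = stage outer ports)
through w2, on inputs (b4, b1): {out.1, out.3, b4.1, b4.2} {out.2} {b1.1} {b1.2} {b1.3, b4.3} (out.j = stage outer ports)
through w3, on inputs (b2, b3, b4, b1): {out.1} {out.2, out.3} {b1.1} {b1.2} {b1.3, b4.3} {b2.1, b2.2} {b2.3, b3.2} {b3.1} {b3.3} {b4.1, b4.2} (out.j = stage outer ports)


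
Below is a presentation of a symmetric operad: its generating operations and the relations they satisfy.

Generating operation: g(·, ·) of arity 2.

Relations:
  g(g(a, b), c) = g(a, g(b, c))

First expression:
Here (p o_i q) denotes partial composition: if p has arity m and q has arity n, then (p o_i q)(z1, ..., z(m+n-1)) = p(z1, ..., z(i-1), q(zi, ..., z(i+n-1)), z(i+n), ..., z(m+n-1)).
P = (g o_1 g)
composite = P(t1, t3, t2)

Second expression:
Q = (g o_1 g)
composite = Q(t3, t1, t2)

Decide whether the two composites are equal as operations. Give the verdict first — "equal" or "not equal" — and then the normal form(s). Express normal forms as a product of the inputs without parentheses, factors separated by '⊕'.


The first expression reduces to t1 ⊕ t3 ⊕ t2
The second expression reduces to t3 ⊕ t1 ⊕ t2
No match — not equal.

not equal; the first gives t1 ⊕ t3 ⊕ t2 and the second t3 ⊕ t1 ⊕ t2


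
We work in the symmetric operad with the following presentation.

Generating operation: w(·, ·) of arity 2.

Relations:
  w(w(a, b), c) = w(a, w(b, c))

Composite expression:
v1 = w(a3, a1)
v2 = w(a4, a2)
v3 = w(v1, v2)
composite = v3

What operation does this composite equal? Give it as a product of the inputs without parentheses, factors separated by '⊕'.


a3 ⊕ a1 ⊕ a4 ⊕ a2

Every regrouping of w is equal, so read the a-inputs in written order.
w(a3, a1) reduces to a3 ⊕ a1
w(a4, a2) reduces to a4 ⊕ a2
w(w(a3, a1), w(a4, a2)) reduces to a3 ⊕ a1 ⊕ a4 ⊕ a2


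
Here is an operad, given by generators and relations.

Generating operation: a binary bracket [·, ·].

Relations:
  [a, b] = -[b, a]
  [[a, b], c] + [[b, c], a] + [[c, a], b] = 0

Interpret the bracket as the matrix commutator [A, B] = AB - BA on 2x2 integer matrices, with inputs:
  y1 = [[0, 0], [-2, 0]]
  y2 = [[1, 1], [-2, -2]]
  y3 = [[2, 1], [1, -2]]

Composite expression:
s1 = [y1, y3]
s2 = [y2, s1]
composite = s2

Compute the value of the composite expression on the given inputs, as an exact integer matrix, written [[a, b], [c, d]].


[[-8, -4], [16, 8]]

[y1, y3] = [[2, 0], [-8, -2]]
[y2, [y1, y3]] = [[-8, -4], [16, 8]]


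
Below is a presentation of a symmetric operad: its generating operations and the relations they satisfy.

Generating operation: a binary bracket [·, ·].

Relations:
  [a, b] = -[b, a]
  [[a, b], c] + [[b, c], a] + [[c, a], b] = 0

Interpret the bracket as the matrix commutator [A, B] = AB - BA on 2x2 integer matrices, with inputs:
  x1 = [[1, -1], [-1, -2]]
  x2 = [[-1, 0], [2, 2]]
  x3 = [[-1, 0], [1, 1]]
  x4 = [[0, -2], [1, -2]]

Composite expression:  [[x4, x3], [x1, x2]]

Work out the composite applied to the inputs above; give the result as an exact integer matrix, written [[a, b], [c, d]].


[[0, -4], [4, 0]]

[x4, x3] = [[-2, -4], [-4, 2]]
[x1, x2] = [[-2, -3], [-3, 2]]
[[x4, x3], [x1, x2]] = [[0, -4], [4, 0]]


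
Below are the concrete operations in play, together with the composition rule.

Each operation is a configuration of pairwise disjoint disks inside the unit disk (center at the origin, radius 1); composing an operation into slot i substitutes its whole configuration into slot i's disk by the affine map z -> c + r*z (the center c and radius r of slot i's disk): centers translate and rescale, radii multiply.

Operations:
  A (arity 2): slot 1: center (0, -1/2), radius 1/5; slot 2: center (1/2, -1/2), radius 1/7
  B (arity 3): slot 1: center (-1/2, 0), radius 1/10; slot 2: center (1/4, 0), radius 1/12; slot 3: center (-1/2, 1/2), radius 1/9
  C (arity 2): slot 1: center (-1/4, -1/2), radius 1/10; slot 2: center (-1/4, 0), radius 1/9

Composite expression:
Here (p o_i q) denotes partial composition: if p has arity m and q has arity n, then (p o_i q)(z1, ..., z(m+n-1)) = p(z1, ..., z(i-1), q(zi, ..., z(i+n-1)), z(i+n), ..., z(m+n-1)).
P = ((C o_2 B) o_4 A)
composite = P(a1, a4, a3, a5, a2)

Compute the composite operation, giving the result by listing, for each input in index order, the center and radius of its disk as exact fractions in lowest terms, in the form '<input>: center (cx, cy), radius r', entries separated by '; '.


Affine substitution under C: radii multiply and a-centers shift.
a1: after 1 affine step, its disk has center (-1/4, -1/2), radius 1/10
a4: after 2 affine steps, its disk has center (-11/36, 0), radius 1/90
a3: after 2 affine steps, its disk has center (-2/9, 0), radius 1/108
a5: after 3 affine steps, its disk has center (-11/36, 4/81), radius 1/405
a2: after 3 affine steps, its disk has center (-97/324, 4/81), radius 1/567

a1: center (-1/4, -1/2), radius 1/10; a2: center (-97/324, 4/81), radius 1/567; a3: center (-2/9, 0), radius 1/108; a4: center (-11/36, 0), radius 1/90; a5: center (-11/36, 4/81), radius 1/405


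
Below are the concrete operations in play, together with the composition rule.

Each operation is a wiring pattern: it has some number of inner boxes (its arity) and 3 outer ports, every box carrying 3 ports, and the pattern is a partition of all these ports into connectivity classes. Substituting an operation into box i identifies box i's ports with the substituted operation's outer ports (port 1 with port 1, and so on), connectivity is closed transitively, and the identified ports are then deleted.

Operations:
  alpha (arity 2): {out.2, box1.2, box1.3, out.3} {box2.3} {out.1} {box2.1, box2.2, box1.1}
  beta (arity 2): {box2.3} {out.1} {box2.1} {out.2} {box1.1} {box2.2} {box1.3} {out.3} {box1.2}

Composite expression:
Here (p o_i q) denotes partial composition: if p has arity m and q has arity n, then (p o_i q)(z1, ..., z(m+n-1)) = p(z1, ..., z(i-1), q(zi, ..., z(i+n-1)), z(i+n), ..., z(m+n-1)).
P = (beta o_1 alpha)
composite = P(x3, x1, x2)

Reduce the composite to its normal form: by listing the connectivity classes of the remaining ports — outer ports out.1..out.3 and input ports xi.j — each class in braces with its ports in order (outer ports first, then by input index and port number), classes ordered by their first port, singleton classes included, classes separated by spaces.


{out.1} {out.2} {out.3} {x1.1, x1.2, x3.1} {x1.3} {x2.1} {x2.2} {x2.3} {x3.2, x3.3}

Two ports join when wires chain via beta-identified ports.
composing alpha on (x3, x1), with out.j its own outer ports: {out.1} {out.2, out.3, x3.2, x3.3} {x1.1, x1.2, x3.1} {x1.3}
composing beta on (x3, x1, x2), with out.j its own outer ports: {out.1} {out.2} {out.3} {x1.1, x1.2, x3.1} {x1.3} {x2.1} {x2.2} {x2.3} {x3.2, x3.3}


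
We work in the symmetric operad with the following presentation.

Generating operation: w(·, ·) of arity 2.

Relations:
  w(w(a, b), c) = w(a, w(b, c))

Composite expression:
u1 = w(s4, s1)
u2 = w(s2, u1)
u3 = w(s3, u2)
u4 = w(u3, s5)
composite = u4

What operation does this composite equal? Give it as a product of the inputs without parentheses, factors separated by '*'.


Under associativity of w, the answer is the s's in reading order.
w(s4, s1) linearizes to s4 * s1
w(s2, w(s4, s1)) linearizes to s2 * s4 * s1
w(s3, w(s2, w(s4, s1))) linearizes to s3 * s2 * s4 * s1
w(w(s3, w(s2, w(s4, s1))), s5) linearizes to s3 * s2 * s4 * s1 * s5

s3 * s2 * s4 * s1 * s5


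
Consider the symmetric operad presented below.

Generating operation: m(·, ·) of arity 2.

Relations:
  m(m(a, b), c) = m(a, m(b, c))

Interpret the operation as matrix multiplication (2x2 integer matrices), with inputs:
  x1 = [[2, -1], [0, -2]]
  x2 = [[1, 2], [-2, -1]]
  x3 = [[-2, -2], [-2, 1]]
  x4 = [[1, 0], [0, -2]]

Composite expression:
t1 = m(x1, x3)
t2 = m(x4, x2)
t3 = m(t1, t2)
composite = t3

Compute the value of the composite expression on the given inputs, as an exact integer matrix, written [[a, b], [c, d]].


m(x1, x3) = [[-2, -5], [4, -2]]
m(x4, x2) = [[1, 2], [4, 2]]
m(m(x1, x3), m(x4, x2)) = [[-22, -14], [-4, 4]]

[[-22, -14], [-4, 4]]


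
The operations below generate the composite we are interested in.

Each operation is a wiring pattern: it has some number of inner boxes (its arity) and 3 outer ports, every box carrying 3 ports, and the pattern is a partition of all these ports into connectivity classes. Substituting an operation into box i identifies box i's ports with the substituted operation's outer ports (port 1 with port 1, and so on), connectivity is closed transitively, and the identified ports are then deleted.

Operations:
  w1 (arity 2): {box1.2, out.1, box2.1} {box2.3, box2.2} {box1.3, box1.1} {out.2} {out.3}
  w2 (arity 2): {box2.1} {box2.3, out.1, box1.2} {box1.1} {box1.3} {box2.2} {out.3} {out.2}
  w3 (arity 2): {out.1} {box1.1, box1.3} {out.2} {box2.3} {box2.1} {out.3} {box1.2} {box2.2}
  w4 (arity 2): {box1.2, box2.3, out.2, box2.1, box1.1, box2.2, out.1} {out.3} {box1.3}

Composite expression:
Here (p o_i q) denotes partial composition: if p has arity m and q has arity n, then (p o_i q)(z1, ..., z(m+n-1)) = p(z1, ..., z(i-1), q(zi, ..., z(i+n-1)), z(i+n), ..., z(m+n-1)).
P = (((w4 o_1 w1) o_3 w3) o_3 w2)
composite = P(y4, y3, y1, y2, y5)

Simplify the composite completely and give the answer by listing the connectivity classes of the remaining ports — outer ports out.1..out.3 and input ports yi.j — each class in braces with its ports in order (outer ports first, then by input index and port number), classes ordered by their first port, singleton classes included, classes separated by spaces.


{out.1, out.2, y3.1, y4.2} {out.3} {y1.1} {y1.2, y2.3} {y1.3} {y2.1} {y2.2} {y3.2, y3.3} {y4.1, y4.3} {y5.1} {y5.2} {y5.3}

After gluing at w4, chains via deleted ports link the y-ports.
through w1, on inputs (y4, y3): {out.1, y3.1, y4.2} {out.2} {out.3} {y3.2, y3.3} {y4.1, y4.3} (out.j = stage outer ports)
through w2, on inputs (y1, y2): {out.1, y1.2, y2.3} {out.2} {out.3} {y1.1} {y1.3} {y2.1} {y2.2} (out.j = stage outer ports)
through w3, on inputs (y1, y2, y5): {out.1} {out.2} {out.3} {y1.1} {y1.2, y2.3} {y1.3} {y2.1} {y2.2} {y5.1} {y5.2} {y5.3} (out.j = stage outer ports)
through w4, on inputs (y4, y3, y1, y2, y5): {out.1, out.2, y3.1, y4.2} {out.3} {y1.1} {y1.2, y2.3} {y1.3} {y2.1} {y2.2} {y3.2, y3.3} {y4.1, y4.3} {y5.1} {y5.2} {y5.3} (out.j = stage outer ports)


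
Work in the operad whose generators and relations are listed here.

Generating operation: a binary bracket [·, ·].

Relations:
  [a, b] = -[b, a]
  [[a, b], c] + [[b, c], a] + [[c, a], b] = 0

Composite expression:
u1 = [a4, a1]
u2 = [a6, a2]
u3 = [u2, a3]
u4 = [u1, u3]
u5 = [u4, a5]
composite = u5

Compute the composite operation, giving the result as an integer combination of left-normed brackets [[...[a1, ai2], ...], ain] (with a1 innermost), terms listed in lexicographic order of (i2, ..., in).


[[[[[a1, a4], a2], a6], a3], a5] - [[[[[a1, a4], a3], a2], a6], a5] + [[[[[a1, a4], a3], a6], a2], a5] - [[[[[a1, a4], a6], a2], a3], a5]

Expand each bracket as ab - ba; the a1-initial words give the coefficients.
Composite bracket: [[[a4, a1], [[a6, a2], a3]], a5]
The bracket unfolds into 32 signed words via [a, b] = ab - ba (2^5 = 32).
The a1-initial words carry the normal form:
  the word a1a4a2a6a3a5 carries sign +1 and contributes +[[[[[a1, a4], a2], a6], a3], a5]
  the word a1a4a3a2a6a5 carries sign -1 and contributes -[[[[[a1, a4], a3], a2], a6], a5]
  the word a1a4a3a6a2a5 carries sign +1 and contributes +[[[[[a1, a4], a3], a6], a2], a5]
  the word a1a4a6a2a3a5 carries sign -1 and contributes -[[[[[a1, a4], a6], a2], a3], a5]


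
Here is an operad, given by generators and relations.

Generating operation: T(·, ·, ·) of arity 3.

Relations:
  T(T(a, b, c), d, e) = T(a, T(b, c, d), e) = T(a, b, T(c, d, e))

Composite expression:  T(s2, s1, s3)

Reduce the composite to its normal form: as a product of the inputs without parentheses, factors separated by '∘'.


Every regrouping of T is equal, so read the s-inputs in written order.
T(s2, s1, s3) linearizes to s2 ∘ s1 ∘ s3

s2 ∘ s1 ∘ s3


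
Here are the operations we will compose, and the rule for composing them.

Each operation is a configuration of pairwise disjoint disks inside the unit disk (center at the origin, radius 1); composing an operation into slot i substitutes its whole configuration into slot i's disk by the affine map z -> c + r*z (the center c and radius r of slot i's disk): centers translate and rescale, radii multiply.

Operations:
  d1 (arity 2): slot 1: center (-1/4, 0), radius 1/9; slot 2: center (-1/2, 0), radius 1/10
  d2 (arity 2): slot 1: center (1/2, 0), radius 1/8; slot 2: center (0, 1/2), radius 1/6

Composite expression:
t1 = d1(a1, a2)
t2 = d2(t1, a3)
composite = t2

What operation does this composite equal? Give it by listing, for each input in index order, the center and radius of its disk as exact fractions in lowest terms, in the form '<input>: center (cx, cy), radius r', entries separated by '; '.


Each a-disk chains the slot maps above it in d2; radii multiply.
a1 passes through 2 substitutions, ending at center (15/32, 0), radius 1/72
a2 passes through 2 substitutions, ending at center (7/16, 0), radius 1/80
a3 passes through 1 substitution, ending at center (0, 1/2), radius 1/6

a1: center (15/32, 0), radius 1/72; a2: center (7/16, 0), radius 1/80; a3: center (0, 1/2), radius 1/6


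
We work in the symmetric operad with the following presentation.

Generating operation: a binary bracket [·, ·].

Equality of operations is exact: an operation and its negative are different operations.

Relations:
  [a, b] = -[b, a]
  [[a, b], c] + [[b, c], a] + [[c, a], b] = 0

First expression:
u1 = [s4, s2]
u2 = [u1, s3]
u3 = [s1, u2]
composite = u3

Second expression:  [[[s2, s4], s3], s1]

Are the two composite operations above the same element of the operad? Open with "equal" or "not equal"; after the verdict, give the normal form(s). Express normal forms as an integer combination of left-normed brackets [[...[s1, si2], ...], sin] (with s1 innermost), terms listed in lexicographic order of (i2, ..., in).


equal: each reduces to -[[[s1, s2], s4], s3] + [[[s1, s3], s2], s4] - [[[s1, s3], s4], s2] + [[[s1, s4], s2], s3]

The first expression, normalized: -[[[s1, s2], s4], s3] + [[[s1, s3], s2], s4] - [[[s1, s3], s4], s2] + [[[s1, s4], s2], s3]
The second expression, normalized: -[[[s1, s2], s4], s3] + [[[s1, s3], s2], s4] - [[[s1, s3], s4], s2] + [[[s1, s4], s2], s3]
Identical normal forms: equal.


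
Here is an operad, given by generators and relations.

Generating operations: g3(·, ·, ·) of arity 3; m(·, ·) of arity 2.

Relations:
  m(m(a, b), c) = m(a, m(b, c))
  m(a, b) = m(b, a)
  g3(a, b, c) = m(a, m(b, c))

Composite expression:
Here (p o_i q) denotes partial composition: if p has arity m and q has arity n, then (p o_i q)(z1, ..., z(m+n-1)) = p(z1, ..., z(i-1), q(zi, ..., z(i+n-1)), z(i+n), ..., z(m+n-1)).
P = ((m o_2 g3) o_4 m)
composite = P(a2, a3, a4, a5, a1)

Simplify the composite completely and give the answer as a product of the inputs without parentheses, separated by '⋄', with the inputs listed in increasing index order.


a1 ⋄ a2 ⋄ a3 ⋄ a4 ⋄ a5

Shape and order are irrelevant to m; the a-input set decides.
m(a5, a1) reduces to a5 ⋄ a1
g3(a3, a4, m(a5, a1)) reduces to a3 ⋄ a4 ⋄ a5 ⋄ a1
m(a2, g3(a3, a4, m(a5, a1))) reduces to a2 ⋄ a3 ⋄ a4 ⋄ a5 ⋄ a1
commutativity sorts the factors: a1 ⋄ a2 ⋄ a3 ⋄ a4 ⋄ a5


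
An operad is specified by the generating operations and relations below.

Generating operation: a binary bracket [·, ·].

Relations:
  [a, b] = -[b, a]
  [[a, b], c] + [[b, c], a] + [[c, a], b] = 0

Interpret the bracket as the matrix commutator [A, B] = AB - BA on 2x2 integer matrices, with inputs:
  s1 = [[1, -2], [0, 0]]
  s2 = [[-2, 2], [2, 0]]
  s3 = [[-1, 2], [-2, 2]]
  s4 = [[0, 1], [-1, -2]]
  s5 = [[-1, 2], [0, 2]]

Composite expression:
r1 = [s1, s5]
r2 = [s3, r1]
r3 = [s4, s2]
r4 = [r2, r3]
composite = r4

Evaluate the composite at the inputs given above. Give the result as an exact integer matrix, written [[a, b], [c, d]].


[[-24, -192], [-32, 24]]


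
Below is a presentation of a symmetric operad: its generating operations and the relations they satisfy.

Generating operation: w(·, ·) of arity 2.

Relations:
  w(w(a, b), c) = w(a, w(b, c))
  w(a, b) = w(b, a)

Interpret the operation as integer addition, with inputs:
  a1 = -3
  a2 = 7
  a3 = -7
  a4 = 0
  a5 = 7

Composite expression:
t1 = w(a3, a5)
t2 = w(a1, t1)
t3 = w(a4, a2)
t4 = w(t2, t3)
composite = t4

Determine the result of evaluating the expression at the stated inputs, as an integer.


4

w(a3, a5) = 0
w(a1, w(a3, a5)) = -3
w(a4, a2) = 7
w(w(a1, w(a3, a5)), w(a4, a2)) = 4


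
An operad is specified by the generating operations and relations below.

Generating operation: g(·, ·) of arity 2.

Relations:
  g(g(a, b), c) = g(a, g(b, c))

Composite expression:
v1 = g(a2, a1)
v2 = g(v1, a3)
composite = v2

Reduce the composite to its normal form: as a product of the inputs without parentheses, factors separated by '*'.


All parenthesizations of g agree; list the a-inputs left to right.
g(a2, a1) flattens to a2 * a1
g(g(a2, a1), a3) flattens to a2 * a1 * a3

a2 * a1 * a3


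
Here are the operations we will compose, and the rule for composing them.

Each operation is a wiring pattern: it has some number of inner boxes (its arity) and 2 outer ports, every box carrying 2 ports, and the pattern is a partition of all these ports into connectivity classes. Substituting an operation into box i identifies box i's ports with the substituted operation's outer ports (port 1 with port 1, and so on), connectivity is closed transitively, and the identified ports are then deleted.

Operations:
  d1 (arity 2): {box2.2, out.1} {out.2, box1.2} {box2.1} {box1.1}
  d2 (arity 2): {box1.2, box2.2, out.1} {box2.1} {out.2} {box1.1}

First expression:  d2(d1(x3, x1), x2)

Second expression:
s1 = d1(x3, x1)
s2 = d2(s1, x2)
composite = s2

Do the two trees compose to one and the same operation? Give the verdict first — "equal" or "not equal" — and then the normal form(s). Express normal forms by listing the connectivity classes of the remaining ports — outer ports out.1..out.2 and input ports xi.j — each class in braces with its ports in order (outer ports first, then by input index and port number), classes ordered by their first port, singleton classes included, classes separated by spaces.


equal; both compose to {out.1, x2.2, x3.2} {out.2} {x1.1} {x1.2} {x2.1} {x3.1}


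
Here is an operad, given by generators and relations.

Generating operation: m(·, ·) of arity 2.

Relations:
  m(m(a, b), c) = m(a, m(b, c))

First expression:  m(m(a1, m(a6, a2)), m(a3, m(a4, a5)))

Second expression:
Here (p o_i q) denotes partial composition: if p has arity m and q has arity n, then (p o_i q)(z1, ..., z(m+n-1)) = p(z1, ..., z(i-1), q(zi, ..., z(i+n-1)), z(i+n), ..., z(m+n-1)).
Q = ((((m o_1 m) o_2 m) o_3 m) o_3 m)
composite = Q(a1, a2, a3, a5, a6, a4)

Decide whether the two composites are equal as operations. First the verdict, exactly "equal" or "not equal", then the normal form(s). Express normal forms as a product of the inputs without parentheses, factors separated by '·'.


not equal: they reduce to a1 · a6 · a2 · a3 · a4 · a5 and a1 · a2 · a3 · a5 · a6 · a4

Reducing the first expression gives a1 · a6 · a2 · a3 · a4 · a5
Reducing the second expression gives a1 · a2 · a3 · a5 · a6 · a4
Different reductions; not equal.


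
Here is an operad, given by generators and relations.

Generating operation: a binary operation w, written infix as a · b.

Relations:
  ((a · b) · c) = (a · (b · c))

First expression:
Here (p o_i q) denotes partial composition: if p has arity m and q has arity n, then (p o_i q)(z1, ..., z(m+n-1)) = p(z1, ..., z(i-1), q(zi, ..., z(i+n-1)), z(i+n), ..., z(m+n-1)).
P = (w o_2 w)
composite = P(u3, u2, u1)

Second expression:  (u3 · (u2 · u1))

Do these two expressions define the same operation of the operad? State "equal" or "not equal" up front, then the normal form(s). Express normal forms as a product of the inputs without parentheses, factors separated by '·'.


equal; the common form is u3 · u2 · u1

Normal form of the first expression: u3 · u2 · u1
Normal form of the second expression: u3 · u2 · u1
Same normal form: equal.


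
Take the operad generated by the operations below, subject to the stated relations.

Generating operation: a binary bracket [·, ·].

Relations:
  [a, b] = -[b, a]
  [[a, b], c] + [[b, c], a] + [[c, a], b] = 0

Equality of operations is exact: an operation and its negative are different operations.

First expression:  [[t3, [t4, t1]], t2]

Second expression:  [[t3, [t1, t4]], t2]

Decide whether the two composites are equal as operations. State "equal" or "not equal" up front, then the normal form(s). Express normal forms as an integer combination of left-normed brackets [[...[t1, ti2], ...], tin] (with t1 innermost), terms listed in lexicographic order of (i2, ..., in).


not equal; first: [[[t1, t4], t3], t2]; second: -[[[t1, t4], t3], t2]

The first expression, normalized: [[[t1, t4], t3], t2]
The second expression, normalized: -[[[t1, t4], t3], t2]
They disagree, so not equal.


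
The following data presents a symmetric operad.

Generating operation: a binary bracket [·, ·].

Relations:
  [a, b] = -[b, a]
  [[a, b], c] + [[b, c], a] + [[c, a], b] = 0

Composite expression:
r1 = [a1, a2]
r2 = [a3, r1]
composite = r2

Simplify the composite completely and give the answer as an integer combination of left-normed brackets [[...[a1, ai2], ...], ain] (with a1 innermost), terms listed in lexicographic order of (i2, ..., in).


-[[a1, a2], a3]

Antisymmetry and Jacobi reduce to a1-anchored left-normed brackets.
Composite bracket: [a3, [a1, a2]]
Applying ab - ba throughout gives 4 signed words (2^2 = 4).
Coefficients come from the a1-initial words:
  sign of a1a2a3 is -1, so it contributes -[[a1, a2], a3]


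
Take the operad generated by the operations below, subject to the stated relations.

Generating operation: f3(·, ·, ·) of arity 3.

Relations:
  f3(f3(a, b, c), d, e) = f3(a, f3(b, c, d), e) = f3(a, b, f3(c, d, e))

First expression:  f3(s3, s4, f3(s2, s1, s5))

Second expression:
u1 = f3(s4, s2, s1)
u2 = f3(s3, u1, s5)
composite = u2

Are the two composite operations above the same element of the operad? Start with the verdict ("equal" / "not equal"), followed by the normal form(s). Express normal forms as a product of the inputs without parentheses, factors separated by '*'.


equal; both compose to s3 * s4 * s2 * s1 * s5

The first expression reduces to s3 * s4 * s2 * s1 * s5
The second expression reduces to s3 * s4 * s2 * s1 * s5
The normal forms match — equal.


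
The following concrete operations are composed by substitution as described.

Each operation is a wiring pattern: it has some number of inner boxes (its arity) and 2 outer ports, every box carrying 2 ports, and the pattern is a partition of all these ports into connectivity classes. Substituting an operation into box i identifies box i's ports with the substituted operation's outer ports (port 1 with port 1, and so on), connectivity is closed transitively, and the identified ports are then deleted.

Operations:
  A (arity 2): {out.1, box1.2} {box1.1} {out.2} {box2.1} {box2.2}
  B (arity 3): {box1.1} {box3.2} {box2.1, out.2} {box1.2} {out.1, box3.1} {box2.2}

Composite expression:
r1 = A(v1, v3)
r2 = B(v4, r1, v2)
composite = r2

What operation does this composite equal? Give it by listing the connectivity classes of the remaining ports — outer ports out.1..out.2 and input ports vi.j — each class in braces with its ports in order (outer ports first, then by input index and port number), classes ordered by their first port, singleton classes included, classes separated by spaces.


After gluing at B, chains via deleted ports link the v-ports.
through A, on inputs (v1, v3): {out.1, v1.2} {out.2} {v1.1} {v3.1} {v3.2} (out.j = stage outer ports)
through B, on inputs (v4, v1, v3, v2): {out.1, v2.1} {out.2, v1.2} {v1.1} {v2.2} {v3.1} {v3.2} {v4.1} {v4.2} (out.j = stage outer ports)

{out.1, v2.1} {out.2, v1.2} {v1.1} {v2.2} {v3.1} {v3.2} {v4.1} {v4.2}


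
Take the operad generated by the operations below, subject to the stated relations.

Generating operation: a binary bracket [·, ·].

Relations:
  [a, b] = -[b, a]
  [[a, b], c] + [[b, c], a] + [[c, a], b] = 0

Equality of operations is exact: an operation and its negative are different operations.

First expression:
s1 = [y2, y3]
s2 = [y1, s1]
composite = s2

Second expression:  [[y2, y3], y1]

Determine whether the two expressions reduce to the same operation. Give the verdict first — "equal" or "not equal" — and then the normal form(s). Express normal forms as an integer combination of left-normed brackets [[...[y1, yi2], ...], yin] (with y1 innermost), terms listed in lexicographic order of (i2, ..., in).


not equal; first: [[y1, y2], y3] - [[y1, y3], y2]; second: -[[y1, y2], y3] + [[y1, y3], y2]

Normal form of the first expression: [[y1, y2], y3] - [[y1, y3], y2]
Normal form of the second expression: -[[y1, y2], y3] + [[y1, y3], y2]
Distinct normal forms: not equal.


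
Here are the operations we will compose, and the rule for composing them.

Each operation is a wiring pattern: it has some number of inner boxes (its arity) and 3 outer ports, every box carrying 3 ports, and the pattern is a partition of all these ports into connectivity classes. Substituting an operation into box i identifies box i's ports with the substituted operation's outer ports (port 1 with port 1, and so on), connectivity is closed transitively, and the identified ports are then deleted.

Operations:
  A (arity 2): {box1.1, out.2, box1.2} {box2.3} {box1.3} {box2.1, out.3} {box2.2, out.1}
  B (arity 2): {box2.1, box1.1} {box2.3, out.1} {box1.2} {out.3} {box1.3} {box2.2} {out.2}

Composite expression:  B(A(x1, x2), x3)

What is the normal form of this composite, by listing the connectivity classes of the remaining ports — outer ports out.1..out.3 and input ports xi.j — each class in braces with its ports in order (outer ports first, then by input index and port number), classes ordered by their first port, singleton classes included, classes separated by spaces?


Treat the ports identified at B as solder joints: merge, then drop.
through A, on inputs (x1, x2): {out.1, x2.2} {out.2, x1.1, x1.2} {out.3, x2.1} {x1.3} {x2.3} (out.j = stage outer ports)
through B, on inputs (x1, x2, x3): {out.1, x3.3} {out.2} {out.3} {x1.1, x1.2} {x1.3} {x2.1} {x2.2, x3.1} {x2.3} {x3.2} (out.j = stage outer ports)

{out.1, x3.3} {out.2} {out.3} {x1.1, x1.2} {x1.3} {x2.1} {x2.2, x3.1} {x2.3} {x3.2}


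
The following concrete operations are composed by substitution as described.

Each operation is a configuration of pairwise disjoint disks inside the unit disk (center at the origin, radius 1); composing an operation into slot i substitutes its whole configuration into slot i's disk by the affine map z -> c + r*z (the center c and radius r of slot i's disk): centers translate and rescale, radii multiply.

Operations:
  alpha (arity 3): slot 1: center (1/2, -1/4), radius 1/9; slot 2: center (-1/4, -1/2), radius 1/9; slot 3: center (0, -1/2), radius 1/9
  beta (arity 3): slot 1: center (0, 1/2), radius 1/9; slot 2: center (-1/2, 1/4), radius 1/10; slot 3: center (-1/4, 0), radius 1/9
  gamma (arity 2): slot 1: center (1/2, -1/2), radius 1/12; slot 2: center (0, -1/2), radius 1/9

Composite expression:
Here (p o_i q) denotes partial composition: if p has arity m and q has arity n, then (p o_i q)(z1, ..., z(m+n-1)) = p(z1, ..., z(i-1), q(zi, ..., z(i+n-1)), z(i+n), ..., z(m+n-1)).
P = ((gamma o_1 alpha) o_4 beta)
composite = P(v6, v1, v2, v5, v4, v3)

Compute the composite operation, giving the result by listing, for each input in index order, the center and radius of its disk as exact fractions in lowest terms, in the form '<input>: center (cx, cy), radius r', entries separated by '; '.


v1: center (23/48, -13/24), radius 1/108; v2: center (1/2, -13/24), radius 1/108; v3: center (-1/36, -1/2), radius 1/81; v4: center (-1/18, -17/36), radius 1/90; v5: center (0, -4/9), radius 1/81; v6: center (13/24, -25/48), radius 1/108

Follow each v-input down from gamma: c' goes to c + r*c', radius to r*r'.
tracing v6 down its 2-map path: center (13/24, -25/48), radius 1/108
tracing v1 down its 2-map path: center (23/48, -13/24), radius 1/108
tracing v2 down its 2-map path: center (1/2, -13/24), radius 1/108
tracing v5 down its 2-map path: center (0, -4/9), radius 1/81
tracing v4 down its 2-map path: center (-1/18, -17/36), radius 1/90
tracing v3 down its 2-map path: center (-1/36, -1/2), radius 1/81


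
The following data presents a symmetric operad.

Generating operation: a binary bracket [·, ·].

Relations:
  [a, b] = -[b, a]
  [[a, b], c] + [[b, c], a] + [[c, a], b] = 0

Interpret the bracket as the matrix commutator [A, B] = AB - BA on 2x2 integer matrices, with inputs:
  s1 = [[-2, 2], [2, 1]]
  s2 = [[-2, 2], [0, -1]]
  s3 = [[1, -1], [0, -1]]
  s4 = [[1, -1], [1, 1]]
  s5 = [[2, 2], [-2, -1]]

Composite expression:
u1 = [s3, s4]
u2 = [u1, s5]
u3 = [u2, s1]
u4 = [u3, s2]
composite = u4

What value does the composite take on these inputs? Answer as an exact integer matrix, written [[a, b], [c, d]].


[s3, s4] = [[-1, -2], [-2, 1]]
[[s3, s4], s5] = [[8, 2], [-10, -8]]
[[[s3, s4], s5], s1] = [[24, 38], [-2, -24]]
[[[[s3, s4], s5], s1], s2] = [[4, 134], [2, -4]]

[[4, 134], [2, -4]]


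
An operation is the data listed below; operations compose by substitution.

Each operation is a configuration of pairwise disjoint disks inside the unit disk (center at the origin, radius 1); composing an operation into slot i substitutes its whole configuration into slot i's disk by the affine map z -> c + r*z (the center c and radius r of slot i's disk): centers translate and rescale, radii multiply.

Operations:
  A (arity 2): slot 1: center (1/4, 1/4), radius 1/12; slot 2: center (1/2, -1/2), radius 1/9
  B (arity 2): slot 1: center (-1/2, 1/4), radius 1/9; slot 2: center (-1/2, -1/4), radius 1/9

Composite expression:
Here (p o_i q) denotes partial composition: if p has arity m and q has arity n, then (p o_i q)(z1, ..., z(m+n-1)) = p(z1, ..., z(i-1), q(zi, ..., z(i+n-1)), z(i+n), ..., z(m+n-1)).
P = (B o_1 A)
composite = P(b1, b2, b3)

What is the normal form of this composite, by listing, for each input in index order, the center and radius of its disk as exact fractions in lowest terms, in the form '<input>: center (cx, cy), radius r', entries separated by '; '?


Each b-disk chains the slot maps above it in B; radii multiply.
for b1, the 2-step affine chain lands on center (-17/36, 5/18), radius 1/108
for b2, the 2-step affine chain lands on center (-4/9, 7/36), radius 1/81
for b3, the 1-step affine chain lands on center (-1/2, -1/4), radius 1/9

b1: center (-17/36, 5/18), radius 1/108; b2: center (-4/9, 7/36), radius 1/81; b3: center (-1/2, -1/4), radius 1/9


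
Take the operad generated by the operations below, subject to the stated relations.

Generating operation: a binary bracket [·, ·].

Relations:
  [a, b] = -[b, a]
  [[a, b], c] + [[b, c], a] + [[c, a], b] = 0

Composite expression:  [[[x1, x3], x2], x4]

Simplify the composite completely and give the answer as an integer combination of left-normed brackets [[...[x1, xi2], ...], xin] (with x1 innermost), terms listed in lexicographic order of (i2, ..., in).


[[[x1, x3], x2], x4]


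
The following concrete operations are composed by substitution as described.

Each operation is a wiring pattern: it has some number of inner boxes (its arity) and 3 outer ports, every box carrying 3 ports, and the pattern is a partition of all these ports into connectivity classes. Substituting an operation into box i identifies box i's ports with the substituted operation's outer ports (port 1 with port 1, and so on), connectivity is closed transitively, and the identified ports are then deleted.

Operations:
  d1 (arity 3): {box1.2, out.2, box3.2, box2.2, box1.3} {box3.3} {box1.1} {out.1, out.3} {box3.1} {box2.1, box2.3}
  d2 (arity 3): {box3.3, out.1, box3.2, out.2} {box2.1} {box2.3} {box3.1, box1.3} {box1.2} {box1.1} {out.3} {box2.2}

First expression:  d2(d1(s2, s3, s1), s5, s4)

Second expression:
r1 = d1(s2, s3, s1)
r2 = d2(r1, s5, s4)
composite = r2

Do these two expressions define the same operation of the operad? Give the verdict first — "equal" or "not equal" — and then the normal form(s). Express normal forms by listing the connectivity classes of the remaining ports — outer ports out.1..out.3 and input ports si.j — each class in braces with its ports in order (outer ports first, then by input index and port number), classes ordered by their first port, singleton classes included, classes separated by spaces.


equal — both sides give {out.1, out.2, s4.2, s4.3} {out.3} {s1.1} {s1.2, s2.2, s2.3, s3.2} {s1.3} {s2.1} {s3.1, s3.3} {s4.1} {s5.1} {s5.2} {s5.3}

In normal form, the first expression is {out.1, out.2, s4.2, s4.3} {out.3} {s1.1} {s1.2, s2.2, s2.3, s3.2} {s1.3} {s2.1} {s3.1, s3.3} {s4.1} {s5.1} {s5.2} {s5.3}
In normal form, the second expression is {out.1, out.2, s4.2, s4.3} {out.3} {s1.1} {s1.2, s2.2, s2.3, s3.2} {s1.3} {s2.1} {s3.1, s3.3} {s4.1} {s5.1} {s5.2} {s5.3}
One common form — equal.


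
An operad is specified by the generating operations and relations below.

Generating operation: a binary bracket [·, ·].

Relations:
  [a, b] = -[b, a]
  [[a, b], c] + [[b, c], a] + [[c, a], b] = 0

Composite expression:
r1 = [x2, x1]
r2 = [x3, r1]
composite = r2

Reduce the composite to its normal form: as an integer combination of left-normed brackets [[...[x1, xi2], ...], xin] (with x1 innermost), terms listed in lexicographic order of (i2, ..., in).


[[x1, x2], x3]


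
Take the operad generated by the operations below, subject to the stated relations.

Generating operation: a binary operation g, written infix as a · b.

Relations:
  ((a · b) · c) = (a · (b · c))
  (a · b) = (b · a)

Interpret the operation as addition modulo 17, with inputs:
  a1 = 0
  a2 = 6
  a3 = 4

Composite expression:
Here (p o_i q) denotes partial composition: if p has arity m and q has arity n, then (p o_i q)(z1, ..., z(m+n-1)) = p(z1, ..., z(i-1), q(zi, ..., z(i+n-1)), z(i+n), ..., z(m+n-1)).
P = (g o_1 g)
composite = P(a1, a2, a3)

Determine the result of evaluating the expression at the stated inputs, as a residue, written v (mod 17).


10 (mod 17)


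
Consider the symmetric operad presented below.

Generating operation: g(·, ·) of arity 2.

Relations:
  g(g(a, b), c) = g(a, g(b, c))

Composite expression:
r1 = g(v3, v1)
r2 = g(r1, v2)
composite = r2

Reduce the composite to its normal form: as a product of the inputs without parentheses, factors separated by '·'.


v3 · v1 · v2

Key point: g is associative — brackets drop, the v-order remains.
g(v3, v1) flattens to v3 · v1
g(g(v3, v1), v2) flattens to v3 · v1 · v2


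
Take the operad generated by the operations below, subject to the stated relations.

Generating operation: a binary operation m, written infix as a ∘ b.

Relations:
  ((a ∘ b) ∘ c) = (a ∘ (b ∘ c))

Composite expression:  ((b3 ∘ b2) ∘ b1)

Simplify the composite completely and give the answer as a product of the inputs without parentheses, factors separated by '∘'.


Every regrouping of m is equal, so read the b-inputs in written order.
(b3 ∘ b2) linearizes to b3 ∘ b2
((b3 ∘ b2) ∘ b1) linearizes to b3 ∘ b2 ∘ b1

b3 ∘ b2 ∘ b1


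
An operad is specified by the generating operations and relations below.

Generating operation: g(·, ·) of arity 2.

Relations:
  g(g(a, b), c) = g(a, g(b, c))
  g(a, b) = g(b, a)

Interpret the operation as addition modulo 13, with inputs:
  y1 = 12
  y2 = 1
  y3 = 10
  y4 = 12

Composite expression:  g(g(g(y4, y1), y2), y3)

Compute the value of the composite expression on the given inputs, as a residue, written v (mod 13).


9 (mod 13)

g(y4, y1) = 11
g(g(y4, y1), y2) = 12
g(g(g(y4, y1), y2), y3) = 9


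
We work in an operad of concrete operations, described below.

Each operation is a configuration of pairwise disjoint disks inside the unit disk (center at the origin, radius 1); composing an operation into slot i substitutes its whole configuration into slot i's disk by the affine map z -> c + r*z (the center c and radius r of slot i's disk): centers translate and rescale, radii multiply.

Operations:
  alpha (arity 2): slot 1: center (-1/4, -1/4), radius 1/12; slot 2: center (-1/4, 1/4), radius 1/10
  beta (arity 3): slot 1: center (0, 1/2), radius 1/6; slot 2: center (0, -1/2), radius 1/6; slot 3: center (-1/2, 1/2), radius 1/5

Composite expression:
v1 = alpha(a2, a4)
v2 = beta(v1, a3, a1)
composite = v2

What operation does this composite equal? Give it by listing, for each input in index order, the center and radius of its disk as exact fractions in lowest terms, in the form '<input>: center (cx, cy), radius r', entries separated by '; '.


a1: center (-1/2, 1/2), radius 1/5; a2: center (-1/24, 11/24), radius 1/72; a3: center (0, -1/2), radius 1/6; a4: center (-1/24, 13/24), radius 1/60

Affine substitution under beta: radii multiply and a-centers shift.
for a2, the 2-step affine chain lands on center (-1/24, 11/24), radius 1/72
for a4, the 2-step affine chain lands on center (-1/24, 13/24), radius 1/60
for a3, the 1-step affine chain lands on center (0, -1/2), radius 1/6
for a1, the 1-step affine chain lands on center (-1/2, 1/2), radius 1/5


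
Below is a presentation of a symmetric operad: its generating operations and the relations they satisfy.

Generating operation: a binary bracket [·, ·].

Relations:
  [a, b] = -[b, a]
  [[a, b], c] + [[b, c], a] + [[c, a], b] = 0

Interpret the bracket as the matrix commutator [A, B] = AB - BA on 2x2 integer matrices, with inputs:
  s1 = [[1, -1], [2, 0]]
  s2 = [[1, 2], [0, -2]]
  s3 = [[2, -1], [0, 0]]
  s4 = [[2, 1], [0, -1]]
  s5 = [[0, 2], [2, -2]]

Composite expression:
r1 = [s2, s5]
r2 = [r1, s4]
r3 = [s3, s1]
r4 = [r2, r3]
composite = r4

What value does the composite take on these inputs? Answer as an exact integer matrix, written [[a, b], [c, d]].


[[-26, -4], [120, 26]]

[s2, s5] = [[4, 2], [-6, -4]]
[[s2, s5], s4] = [[6, 2], [-18, -6]]
[s3, s1] = [[-2, -1], [-4, 2]]
[[[s2, s5], s4], [s3, s1]] = [[-26, -4], [120, 26]]


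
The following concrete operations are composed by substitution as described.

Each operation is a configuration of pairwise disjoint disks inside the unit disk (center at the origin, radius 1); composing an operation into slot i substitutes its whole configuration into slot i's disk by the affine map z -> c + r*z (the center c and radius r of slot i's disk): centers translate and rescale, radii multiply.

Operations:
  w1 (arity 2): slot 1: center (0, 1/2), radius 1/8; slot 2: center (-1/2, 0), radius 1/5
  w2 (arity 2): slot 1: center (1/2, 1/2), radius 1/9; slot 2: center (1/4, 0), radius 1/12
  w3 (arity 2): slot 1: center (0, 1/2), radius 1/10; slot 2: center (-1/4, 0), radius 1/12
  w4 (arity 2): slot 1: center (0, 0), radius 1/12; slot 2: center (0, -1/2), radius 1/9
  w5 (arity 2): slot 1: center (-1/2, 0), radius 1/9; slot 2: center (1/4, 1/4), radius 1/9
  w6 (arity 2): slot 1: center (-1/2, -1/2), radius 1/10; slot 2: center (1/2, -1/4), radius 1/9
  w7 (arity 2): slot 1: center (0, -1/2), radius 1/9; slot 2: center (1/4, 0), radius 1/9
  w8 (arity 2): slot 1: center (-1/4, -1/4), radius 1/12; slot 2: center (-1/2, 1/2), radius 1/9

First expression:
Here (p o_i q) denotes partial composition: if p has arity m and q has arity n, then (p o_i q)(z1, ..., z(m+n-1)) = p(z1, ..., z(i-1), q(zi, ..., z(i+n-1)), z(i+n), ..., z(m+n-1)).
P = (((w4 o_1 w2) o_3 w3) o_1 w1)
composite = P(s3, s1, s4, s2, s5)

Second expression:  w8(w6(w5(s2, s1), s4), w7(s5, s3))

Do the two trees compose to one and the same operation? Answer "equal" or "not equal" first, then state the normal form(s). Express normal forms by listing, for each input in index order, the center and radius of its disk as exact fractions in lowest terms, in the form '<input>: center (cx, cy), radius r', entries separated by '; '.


not equal; first: s1: center (1/27, 1/24), radius 1/540; s2: center (0, -4/9), radius 1/90; s3: center (1/24, 5/108), radius 1/864; s4: center (1/48, 0), radius 1/144; s5: center (-1/36, -1/2), radius 1/108; second: s1: center (-139/480, -139/480), radius 1/1080; s2: center (-71/240, -7/24), radius 1/1080; s3: center (-17/36, 1/2), radius 1/81; s4: center (-5/24, -13/48), radius 1/108; s5: center (-1/2, 4/9), radius 1/81

In normal form, the first expression is s1: center (1/27, 1/24), radius 1/540; s2: center (0, -4/9), radius 1/90; s3: center (1/24, 5/108), radius 1/864; s4: center (1/48, 0), radius 1/144; s5: center (-1/36, -1/2), radius 1/108
In normal form, the second expression is s1: center (-139/480, -139/480), radius 1/1080; s2: center (-71/240, -7/24), radius 1/1080; s3: center (-17/36, 1/2), radius 1/81; s4: center (-5/24, -13/48), radius 1/108; s5: center (-1/2, 4/9), radius 1/81
Different reductions; not equal.
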